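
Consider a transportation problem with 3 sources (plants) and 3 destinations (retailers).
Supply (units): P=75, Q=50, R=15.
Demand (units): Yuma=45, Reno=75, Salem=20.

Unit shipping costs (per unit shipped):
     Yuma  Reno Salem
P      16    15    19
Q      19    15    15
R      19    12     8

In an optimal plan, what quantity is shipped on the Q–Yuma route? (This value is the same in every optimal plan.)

Optimal shipments:
  P→Yuma: 45 units
  P→Reno: 30 units
  Q→Reno: 45 units
  Q→Salem: 5 units
  R→Salem: 15 units
Total cost = 2040.
The route Q→Yuma is not used.

0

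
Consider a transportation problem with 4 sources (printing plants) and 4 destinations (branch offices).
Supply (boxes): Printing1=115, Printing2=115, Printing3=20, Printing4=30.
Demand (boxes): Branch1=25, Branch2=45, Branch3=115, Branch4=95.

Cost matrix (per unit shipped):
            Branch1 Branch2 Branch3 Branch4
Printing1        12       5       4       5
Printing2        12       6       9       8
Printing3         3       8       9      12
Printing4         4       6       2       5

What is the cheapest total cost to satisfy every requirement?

1445

Optimal allocation:
  Printing1->Branch3: 90 × 4 = 360
  Printing1->Branch4: 25 × 5 = 125
  Printing2->Branch2: 45 × 6 = 270
  Printing2->Branch4: 70 × 8 = 560
  Printing3->Branch1: 20 × 3 = 60
  Printing4->Branch1: 5 × 4 = 20
  Printing4->Branch3: 25 × 2 = 50
Total = 360 + 125 + 270 + 560 + 60 + 20 + 50 = 1445.
(Supply check: Printing1 ships 115; Printing2 ships 115; Printing3 ships 20; Printing4 ships 30.)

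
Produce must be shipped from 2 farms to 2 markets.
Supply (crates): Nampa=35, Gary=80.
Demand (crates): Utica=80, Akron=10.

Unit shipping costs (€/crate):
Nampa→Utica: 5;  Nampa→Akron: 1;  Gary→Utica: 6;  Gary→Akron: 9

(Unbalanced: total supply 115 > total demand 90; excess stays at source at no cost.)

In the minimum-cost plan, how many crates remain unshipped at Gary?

Minimum-cost shipments:
  Nampa to Utica: 25 × €5 = €125
  Nampa to Akron: 10 × €1 = €10
  Gary to Utica: 55 × €6 = €330
Total cost = €465.
Gary ships 55 of its 80, leaving 25.

25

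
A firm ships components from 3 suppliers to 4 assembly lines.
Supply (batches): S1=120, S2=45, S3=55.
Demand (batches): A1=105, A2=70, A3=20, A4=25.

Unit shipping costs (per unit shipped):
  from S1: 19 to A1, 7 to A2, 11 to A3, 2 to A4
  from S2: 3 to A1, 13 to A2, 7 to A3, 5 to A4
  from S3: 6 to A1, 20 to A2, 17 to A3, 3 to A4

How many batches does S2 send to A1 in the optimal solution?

The minimum-cost plan:
  S1→A1: 5 × 19 = 95
  S1→A2: 70 × 7 = 490
  S1→A3: 20 × 11 = 220
  S1→A4: 25 × 2 = 50
  S2→A1: 45 × 3 = 135
  S3→A1: 55 × 6 = 330
Total cost = 1320.
So S2→A1 carries 45 batches.

45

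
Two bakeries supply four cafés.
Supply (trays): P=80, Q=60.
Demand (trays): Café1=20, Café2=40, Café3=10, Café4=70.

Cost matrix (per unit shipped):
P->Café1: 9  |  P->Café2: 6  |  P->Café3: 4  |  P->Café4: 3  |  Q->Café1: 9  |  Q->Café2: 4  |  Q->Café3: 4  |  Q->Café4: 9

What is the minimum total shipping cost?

590

An optimal shipping plan:
  P to Café1: 10 trays
  P to Café4: 70 trays
  Q to Café1: 10 trays
  Q to Café2: 40 trays
  Q to Café3: 10 trays
Total cost = 590.
(Supply check: P ships 80; Q ships 60.)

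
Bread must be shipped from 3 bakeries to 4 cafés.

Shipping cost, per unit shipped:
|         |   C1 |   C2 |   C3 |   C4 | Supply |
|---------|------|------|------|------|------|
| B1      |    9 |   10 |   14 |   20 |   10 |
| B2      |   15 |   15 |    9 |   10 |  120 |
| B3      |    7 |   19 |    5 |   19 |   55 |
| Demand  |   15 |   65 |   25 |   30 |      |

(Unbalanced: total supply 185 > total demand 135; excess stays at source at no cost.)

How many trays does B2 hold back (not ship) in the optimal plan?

Minimum-cost shipments:
  B1–C2: 10 × 10 = 100
  B2–C2: 55 × 15 = 825
  B2–C4: 30 × 10 = 300
  B3–C1: 15 × 7 = 105
  B3–C3: 25 × 5 = 125
Total cost = 1455.
B2 ships 85 of its 120, leaving 35.

35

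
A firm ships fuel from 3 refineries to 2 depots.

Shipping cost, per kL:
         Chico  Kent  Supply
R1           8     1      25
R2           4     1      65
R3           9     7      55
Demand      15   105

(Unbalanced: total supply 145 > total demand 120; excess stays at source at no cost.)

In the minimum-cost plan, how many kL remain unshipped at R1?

0

Minimum-cost shipments:
  R1→Kent: 25 kL
  R2→Kent: 65 kL
  R3→Chico: 15 kL
  R3→Kent: 15 kL
Total cost = 330.
R1 ships 25 of its 25, leaving 0.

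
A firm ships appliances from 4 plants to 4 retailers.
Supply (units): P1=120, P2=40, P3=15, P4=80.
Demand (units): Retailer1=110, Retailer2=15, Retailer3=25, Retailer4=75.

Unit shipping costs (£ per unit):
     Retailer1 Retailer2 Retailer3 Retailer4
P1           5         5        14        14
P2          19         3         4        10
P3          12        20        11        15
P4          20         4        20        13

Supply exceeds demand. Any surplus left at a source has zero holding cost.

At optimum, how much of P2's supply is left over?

0

An optimal plan:
  P1 to Retailer1: 110 × £5 = £550
  P2 to Retailer3: 25 × £4 = £100
  P2 to Retailer4: 15 × £10 = £150
  P4 to Retailer2: 15 × £4 = £60
  P4 to Retailer4: 60 × £13 = £780
Total cost = £1640.
P2 ships 40 of its 40, leaving 0.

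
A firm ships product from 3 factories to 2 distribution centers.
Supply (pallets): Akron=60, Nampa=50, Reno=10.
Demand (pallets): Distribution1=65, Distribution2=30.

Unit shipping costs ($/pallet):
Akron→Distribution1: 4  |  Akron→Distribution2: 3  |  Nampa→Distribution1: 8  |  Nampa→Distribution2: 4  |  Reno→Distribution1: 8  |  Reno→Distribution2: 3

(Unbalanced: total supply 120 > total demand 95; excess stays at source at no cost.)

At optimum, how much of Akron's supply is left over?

0

Minimum-cost shipments:
  Akron→Distribution1: 60 × $4 = $240
  Nampa→Distribution1: 5 × $8 = $40
  Nampa→Distribution2: 20 × $4 = $80
  Reno→Distribution2: 10 × $3 = $30
Total cost = $390.
Akron ships 60 of its 60, leaving 0.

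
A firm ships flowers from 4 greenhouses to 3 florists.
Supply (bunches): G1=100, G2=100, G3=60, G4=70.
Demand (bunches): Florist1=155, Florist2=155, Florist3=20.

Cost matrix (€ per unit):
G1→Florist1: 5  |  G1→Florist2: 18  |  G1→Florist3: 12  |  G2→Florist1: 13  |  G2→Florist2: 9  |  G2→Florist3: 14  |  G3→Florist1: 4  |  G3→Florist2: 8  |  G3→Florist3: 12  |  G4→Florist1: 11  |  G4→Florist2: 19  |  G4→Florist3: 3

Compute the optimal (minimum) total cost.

Optimal allocation:
  G1->Florist1: 100 × €5 = €500
  G2->Florist2: 100 × €9 = €900
  G3->Florist1: 5 × €4 = €20
  G3->Florist2: 55 × €8 = €440
  G4->Florist1: 50 × €11 = €550
  G4->Florist3: 20 × €3 = €60
Total = 500 + 900 + 20 + 440 + 550 + 60 = €2470.

2470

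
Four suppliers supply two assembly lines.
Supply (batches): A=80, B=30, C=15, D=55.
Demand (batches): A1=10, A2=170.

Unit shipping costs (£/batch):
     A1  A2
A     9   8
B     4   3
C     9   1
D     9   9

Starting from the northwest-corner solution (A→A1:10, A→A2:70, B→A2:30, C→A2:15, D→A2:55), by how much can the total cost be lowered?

Current plan cost = 10·9 + 70·8 + 30·3 + 15·1 + 55·9 = £1250.
Optimal plan:
  A->A2: 80 × £8 = £640
  B->A2: 30 × £3 = £90
  C->A2: 15 × £1 = £15
  D->A1: 10 × £9 = £90
  D->A2: 45 × £9 = £405
Optimal cost = £1240.
Saving = 1250 − 1240 = £10.

10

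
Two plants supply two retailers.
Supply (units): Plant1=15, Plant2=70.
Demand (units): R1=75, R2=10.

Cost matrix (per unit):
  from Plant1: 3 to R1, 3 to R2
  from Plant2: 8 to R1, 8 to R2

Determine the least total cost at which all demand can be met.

An optimal shipping plan:
  Plant1→R1: 5 × 3 = 15
  Plant1→R2: 10 × 3 = 30
  Plant2→R1: 70 × 8 = 560
Total = 15 + 30 + 560 = 605.

605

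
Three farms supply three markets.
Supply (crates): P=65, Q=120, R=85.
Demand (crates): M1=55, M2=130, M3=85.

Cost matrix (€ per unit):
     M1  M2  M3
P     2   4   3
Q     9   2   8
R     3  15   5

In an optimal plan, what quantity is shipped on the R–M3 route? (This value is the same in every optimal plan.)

Optimal shipments:
  P–M2: 10 × €4 = €40
  P–M3: 55 × €3 = €165
  Q–M2: 120 × €2 = €240
  R–M1: 55 × €3 = €165
  R–M3: 30 × €5 = €150
Total cost = €760.
So R→M3 carries 30 crates.

30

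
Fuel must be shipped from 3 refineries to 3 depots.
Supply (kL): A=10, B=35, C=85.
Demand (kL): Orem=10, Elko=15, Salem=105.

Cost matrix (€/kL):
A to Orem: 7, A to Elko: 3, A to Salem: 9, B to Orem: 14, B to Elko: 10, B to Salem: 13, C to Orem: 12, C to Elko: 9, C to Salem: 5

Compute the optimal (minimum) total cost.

One minimum-cost allocation:
  A->Elko: 10 × €3 = €30
  B->Orem: 10 × €14 = €140
  B->Elko: 5 × €10 = €50
  B->Salem: 20 × €13 = €260
  C->Salem: 85 × €5 = €425
Total = 30 + 140 + 50 + 260 + 425 = €905.

905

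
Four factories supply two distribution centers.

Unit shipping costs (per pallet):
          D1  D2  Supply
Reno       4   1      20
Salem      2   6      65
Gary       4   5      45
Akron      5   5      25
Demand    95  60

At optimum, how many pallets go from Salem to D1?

65

Solving gives:
  Reno→D2: 20 × 1 = 20
  Salem→D1: 65 × 2 = 130
  Gary→D1: 30 × 4 = 120
  Gary→D2: 15 × 5 = 75
  Akron→D2: 25 × 5 = 125
Total cost = 470.
So Salem→D1 carries 65 pallets.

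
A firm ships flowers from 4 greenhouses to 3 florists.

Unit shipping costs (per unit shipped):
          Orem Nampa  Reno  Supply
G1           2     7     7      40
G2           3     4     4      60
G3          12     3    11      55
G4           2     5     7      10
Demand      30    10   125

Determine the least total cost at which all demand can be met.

965

A cheapest plan:
  G1->Orem: 20 bunches
  G1->Reno: 20 bunches
  G2->Reno: 60 bunches
  G3->Nampa: 10 bunches
  G3->Reno: 45 bunches
  G4->Orem: 10 bunches
Total cost = 965.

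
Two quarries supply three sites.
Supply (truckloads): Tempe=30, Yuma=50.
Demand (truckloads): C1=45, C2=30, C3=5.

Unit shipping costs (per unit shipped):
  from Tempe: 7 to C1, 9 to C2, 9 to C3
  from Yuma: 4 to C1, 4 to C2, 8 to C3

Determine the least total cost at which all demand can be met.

One minimum-cost allocation:
  Tempe→C1: 25 × 7 = 175
  Tempe→C3: 5 × 9 = 45
  Yuma→C1: 20 × 4 = 80
  Yuma→C2: 30 × 4 = 120
Total = 175 + 45 + 80 + 120 = 420.

420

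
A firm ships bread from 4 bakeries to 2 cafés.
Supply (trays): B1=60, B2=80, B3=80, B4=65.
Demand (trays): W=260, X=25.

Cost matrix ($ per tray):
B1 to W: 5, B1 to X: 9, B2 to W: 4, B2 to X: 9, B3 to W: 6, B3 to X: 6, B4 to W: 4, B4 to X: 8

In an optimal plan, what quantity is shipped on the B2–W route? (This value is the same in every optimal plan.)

Solving gives:
  B1–W: 60 × $5 = $300
  B2–W: 80 × $4 = $320
  B3–W: 55 × $6 = $330
  B3–X: 25 × $6 = $150
  B4–W: 65 × $4 = $260
Total cost = $1360.
So B2→W carries 80 trays.

80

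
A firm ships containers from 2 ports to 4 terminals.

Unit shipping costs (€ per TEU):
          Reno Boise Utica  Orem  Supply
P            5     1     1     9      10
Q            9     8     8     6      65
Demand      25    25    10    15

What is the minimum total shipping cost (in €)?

Optimal allocation:
  P->Boise: 10 × €1 = €10
  Q->Reno: 25 × €9 = €225
  Q->Boise: 15 × €8 = €120
  Q->Utica: 10 × €8 = €80
  Q->Orem: 15 × €6 = €90
Total = 10 + 225 + 120 + 80 + 90 = €525.

525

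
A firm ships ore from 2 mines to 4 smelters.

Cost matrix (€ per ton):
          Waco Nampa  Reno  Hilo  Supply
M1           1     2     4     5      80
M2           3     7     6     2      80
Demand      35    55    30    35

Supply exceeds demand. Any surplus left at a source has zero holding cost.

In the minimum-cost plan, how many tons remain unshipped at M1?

0

An optimal plan:
  M1–Waco: 25 × €1 = €25
  M1–Nampa: 55 × €2 = €110
  M2–Waco: 10 × €3 = €30
  M2–Reno: 30 × €6 = €180
  M2–Hilo: 35 × €2 = €70
Total cost = €415.
M1 ships 80 of its 80, leaving 0.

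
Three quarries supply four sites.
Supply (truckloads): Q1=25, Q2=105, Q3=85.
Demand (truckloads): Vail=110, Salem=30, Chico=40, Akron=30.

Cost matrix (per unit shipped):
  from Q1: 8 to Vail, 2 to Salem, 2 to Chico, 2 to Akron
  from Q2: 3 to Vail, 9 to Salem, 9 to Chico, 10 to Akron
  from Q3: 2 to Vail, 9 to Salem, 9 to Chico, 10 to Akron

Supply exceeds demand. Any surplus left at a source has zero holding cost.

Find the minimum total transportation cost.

975

Optimal allocation:
  Q1→Akron: 25 × 2 = 50
  Q2→Vail: 25 × 3 = 75
  Q2→Salem: 30 × 9 = 270
  Q2→Chico: 40 × 9 = 360
  Q2→Akron: 5 × 10 = 50
  Q3→Vail: 85 × 2 = 170
Total = 50 + 75 + 270 + 360 + 50 + 170 = 975.
(Supply check: Q1 ships 25; Q2 ships 100; Q3 ships 85.)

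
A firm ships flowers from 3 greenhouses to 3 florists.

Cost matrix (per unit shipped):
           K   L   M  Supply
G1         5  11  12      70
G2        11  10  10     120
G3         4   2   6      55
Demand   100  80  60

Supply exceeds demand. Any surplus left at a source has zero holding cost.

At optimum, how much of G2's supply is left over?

5

Minimum-cost shipments:
  G1→K: 70 × 5 = 350
  G2→K: 30 × 11 = 330
  G2→L: 25 × 10 = 250
  G2→M: 60 × 10 = 600
  G3→L: 55 × 2 = 110
Total cost = 1640.
G2 ships 115 of its 120, leaving 5.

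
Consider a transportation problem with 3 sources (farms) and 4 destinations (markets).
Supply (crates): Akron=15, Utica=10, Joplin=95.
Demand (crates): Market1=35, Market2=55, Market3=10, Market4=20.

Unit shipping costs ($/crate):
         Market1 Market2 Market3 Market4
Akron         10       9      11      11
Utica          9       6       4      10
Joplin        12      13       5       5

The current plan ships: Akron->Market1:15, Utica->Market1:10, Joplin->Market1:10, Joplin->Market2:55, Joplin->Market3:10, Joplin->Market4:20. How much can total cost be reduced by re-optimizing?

Current plan cost = 15·10 + 10·9 + 10·12 + 55·13 + 10·5 + 20·5 = $1225.
Optimal plan:
  Akron–Market2: 15 × $9 = $135
  Utica–Market2: 10 × $6 = $60
  Joplin–Market1: 35 × $12 = $420
  Joplin–Market2: 30 × $13 = $390
  Joplin–Market3: 10 × $5 = $50
  Joplin–Market4: 20 × $5 = $100
Optimal cost = $1155.
Saving = 1225 − 1155 = $70.

70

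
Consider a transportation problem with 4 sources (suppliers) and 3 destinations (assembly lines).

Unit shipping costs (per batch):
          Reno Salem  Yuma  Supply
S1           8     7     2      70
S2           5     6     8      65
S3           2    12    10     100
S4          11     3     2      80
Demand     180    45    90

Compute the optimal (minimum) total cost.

One minimum-cost allocation:
  S1–Reno: 15 batches
  S1–Yuma: 55 batches
  S2–Reno: 65 batches
  S3–Reno: 100 batches
  S4–Salem: 45 batches
  S4–Yuma: 35 batches
Total cost = 960.

960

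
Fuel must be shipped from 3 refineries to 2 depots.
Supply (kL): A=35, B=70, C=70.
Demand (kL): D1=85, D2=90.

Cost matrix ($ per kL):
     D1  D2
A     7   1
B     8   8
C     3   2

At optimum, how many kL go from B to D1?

70

The minimum-cost plan:
  A→D2: 35 × $1 = $35
  B→D1: 70 × $8 = $560
  C→D1: 15 × $3 = $45
  C→D2: 55 × $2 = $110
Total cost = $750.
So B→D1 carries 70 kL.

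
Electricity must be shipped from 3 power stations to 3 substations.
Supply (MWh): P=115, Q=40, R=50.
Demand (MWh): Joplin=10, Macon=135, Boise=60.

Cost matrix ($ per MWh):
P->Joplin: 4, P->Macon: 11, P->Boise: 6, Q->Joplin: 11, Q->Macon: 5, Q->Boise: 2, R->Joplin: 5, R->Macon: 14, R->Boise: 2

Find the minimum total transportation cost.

1445

An optimal shipping plan:
  P to Joplin: 10 × $4 = $40
  P to Macon: 95 × $11 = $1045
  P to Boise: 10 × $6 = $60
  Q to Macon: 40 × $5 = $200
  R to Boise: 50 × $2 = $100
Total = 40 + 1045 + 60 + 200 + 100 = $1445.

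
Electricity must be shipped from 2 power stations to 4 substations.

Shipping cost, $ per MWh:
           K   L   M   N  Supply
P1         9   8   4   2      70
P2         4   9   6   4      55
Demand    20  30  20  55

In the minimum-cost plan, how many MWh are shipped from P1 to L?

0

Solving gives:
  P1–M: 20 MWh
  P1–N: 50 MWh
  P2–K: 20 MWh
  P2–L: 30 MWh
  P2–N: 5 MWh
Total cost = $550.
The route P1→L is not used.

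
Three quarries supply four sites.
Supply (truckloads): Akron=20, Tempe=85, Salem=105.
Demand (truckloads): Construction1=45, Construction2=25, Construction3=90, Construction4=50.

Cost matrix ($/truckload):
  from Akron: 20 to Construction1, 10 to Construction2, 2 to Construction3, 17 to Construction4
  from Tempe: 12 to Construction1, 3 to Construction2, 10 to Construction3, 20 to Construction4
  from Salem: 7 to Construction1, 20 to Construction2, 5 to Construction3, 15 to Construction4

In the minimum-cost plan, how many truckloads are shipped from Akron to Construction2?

0

Solving gives:
  Akron to Construction3: 20 × $2 = $40
  Tempe to Construction1: 10 × $12 = $120
  Tempe to Construction2: 25 × $3 = $75
  Tempe to Construction4: 50 × $20 = $1000
  Salem to Construction1: 35 × $7 = $245
  Salem to Construction3: 70 × $5 = $350
Total cost = $1830.
The route Akron→Construction2 is not used.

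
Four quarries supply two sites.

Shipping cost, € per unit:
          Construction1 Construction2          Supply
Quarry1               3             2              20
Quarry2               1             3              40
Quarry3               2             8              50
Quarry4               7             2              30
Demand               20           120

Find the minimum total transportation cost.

One minimum-cost allocation:
  Quarry1->Construction2: 20 truckloads
  Quarry2->Construction2: 40 truckloads
  Quarry3->Construction1: 20 truckloads
  Quarry3->Construction2: 30 truckloads
  Quarry4->Construction2: 30 truckloads
Total cost = €500.

500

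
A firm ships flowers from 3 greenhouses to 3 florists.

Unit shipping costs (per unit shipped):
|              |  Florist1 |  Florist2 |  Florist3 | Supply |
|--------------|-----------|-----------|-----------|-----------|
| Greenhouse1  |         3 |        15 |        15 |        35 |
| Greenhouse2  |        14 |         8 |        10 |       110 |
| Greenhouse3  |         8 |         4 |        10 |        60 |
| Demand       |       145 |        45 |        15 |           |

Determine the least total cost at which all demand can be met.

An optimal shipping plan:
  Greenhouse1->Florist1: 35 × 3 = 105
  Greenhouse2->Florist1: 50 × 14 = 700
  Greenhouse2->Florist2: 45 × 8 = 360
  Greenhouse2->Florist3: 15 × 10 = 150
  Greenhouse3->Florist1: 60 × 8 = 480
Total = 105 + 700 + 360 + 150 + 480 = 1795.

1795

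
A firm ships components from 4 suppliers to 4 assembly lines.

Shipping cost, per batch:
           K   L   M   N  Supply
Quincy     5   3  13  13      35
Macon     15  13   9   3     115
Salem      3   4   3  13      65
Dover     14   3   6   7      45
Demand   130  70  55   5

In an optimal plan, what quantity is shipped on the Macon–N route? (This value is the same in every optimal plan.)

Solving gives:
  Quincy->K: 10 × 5 = 50
  Quincy->L: 25 × 3 = 75
  Macon->K: 55 × 15 = 825
  Macon->M: 55 × 9 = 495
  Macon->N: 5 × 3 = 15
  Salem->K: 65 × 3 = 195
  Dover->L: 45 × 3 = 135
Total cost = 1790.
So Macon→N carries 5 batches.

5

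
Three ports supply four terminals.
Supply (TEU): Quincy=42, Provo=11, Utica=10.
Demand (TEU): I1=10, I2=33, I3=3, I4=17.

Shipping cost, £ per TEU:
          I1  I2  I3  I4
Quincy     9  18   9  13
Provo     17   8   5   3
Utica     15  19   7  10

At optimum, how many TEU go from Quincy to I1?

Optimal shipments:
  Quincy->I1: 10 × £9 = £90
  Quincy->I2: 29 × £18 = £522
  Quincy->I3: 3 × £9 = £27
  Provo->I2: 4 × £8 = £32
  Provo->I4: 7 × £3 = £21
  Utica->I4: 10 × £10 = £100
Total cost = £792.
So Quincy→I1 carries 10 TEU.

10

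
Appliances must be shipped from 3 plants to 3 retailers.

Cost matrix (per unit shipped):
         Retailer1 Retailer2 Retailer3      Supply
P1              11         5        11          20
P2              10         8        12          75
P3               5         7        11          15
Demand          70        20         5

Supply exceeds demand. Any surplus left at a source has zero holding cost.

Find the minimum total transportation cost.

Optimal allocation:
  P1->Retailer2: 20 × 5 = 100
  P2->Retailer1: 55 × 10 = 550
  P2->Retailer3: 5 × 12 = 60
  P3->Retailer1: 15 × 5 = 75
Total = 100 + 550 + 60 + 75 = 785.

785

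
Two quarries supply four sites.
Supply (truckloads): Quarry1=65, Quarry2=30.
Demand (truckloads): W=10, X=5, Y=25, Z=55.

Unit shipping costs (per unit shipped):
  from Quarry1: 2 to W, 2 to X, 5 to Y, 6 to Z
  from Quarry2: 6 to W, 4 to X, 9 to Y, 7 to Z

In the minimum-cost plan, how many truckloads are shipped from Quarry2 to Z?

Solving gives:
  Quarry1 to W: 10 × 2 = 20
  Quarry1 to X: 5 × 2 = 10
  Quarry1 to Y: 25 × 5 = 125
  Quarry1 to Z: 25 × 6 = 150
  Quarry2 to Z: 30 × 7 = 210
Total cost = 515.
So Quarry2→Z carries 30 truckloads.

30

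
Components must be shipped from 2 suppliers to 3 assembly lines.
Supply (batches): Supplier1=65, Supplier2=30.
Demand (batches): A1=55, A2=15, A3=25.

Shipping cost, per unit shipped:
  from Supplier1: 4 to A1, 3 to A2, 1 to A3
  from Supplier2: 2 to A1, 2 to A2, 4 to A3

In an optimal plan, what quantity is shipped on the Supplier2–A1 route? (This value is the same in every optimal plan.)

30

The minimum-cost plan:
  Supplier1→A1: 25 × 4 = 100
  Supplier1→A2: 15 × 3 = 45
  Supplier1→A3: 25 × 1 = 25
  Supplier2→A1: 30 × 2 = 60
Total cost = 230.
So Supplier2→A1 carries 30 batches.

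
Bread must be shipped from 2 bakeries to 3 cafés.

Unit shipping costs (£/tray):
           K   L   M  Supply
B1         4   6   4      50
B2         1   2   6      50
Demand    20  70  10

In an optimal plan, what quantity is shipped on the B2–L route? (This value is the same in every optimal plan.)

The minimum-cost plan:
  B1 to K: 20 × £4 = £80
  B1 to L: 20 × £6 = £120
  B1 to M: 10 × £4 = £40
  B2 to L: 50 × £2 = £100
Total cost = £340.
So B2→L carries 50 trays.

50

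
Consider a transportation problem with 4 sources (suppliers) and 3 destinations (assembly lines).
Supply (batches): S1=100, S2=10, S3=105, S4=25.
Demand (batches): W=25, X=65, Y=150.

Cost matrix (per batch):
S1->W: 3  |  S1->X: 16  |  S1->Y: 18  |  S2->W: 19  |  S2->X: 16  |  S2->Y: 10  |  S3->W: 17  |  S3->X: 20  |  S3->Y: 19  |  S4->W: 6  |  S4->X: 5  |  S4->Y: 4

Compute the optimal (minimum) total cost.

3490

Optimal allocation:
  S1->W: 25 batches
  S1->X: 65 batches
  S1->Y: 10 batches
  S2->Y: 10 batches
  S3->Y: 105 batches
  S4->Y: 25 batches
Total cost = 3490.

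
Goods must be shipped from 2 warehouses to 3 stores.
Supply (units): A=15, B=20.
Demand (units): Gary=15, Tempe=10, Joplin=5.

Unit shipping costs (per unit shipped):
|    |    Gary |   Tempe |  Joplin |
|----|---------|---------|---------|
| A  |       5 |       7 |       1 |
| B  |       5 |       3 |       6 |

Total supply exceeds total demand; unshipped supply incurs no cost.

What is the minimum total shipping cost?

110

An optimal shipping plan:
  A->Gary: 10 × 5 = 50
  A->Joplin: 5 × 1 = 5
  B->Gary: 5 × 5 = 25
  B->Tempe: 10 × 3 = 30
Total = 50 + 5 + 25 + 30 = 110.
(Supply check: A ships 15; B ships 15.)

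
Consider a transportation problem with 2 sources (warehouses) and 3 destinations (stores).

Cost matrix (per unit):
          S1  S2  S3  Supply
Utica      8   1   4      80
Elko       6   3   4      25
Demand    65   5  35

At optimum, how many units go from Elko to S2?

The minimum-cost plan:
  Utica–S1: 40 units
  Utica–S2: 5 units
  Utica–S3: 35 units
  Elko–S1: 25 units
Total cost = 615.
The route Elko→S2 is not used.

0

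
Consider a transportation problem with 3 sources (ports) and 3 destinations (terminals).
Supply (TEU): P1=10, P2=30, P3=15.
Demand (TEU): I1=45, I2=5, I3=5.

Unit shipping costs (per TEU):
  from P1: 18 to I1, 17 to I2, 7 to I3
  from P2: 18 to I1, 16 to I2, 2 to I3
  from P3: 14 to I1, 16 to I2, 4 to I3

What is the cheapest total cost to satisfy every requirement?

A cheapest plan:
  P1→I1: 10 × 18 = 180
  P2→I1: 20 × 18 = 360
  P2→I2: 5 × 16 = 80
  P2→I3: 5 × 2 = 10
  P3→I1: 15 × 14 = 210
Total = 180 + 360 + 80 + 10 + 210 = 840.

840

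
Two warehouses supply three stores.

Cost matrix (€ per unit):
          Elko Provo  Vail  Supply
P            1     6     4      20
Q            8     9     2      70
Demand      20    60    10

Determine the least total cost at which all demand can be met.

580

One minimum-cost allocation:
  P->Elko: 20 × €1 = €20
  Q->Provo: 60 × €9 = €540
  Q->Vail: 10 × €2 = €20
Total = 20 + 540 + 20 = €580.
(Supply check: P ships 20; Q ships 70.)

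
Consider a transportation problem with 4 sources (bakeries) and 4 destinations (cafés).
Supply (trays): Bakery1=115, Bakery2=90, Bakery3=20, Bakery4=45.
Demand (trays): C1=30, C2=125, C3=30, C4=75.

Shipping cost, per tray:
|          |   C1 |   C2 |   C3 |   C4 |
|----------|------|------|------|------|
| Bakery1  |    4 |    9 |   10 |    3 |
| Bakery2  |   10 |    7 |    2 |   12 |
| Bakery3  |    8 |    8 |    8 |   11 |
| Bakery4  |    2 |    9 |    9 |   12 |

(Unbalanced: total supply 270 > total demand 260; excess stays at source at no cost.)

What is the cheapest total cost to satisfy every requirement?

1330

Optimal allocation:
  Bakery1->C2: 40 × 9 = 360
  Bakery1->C4: 75 × 3 = 225
  Bakery2->C2: 60 × 7 = 420
  Bakery2->C3: 30 × 2 = 60
  Bakery3->C2: 20 × 8 = 160
  Bakery4->C1: 30 × 2 = 60
  Bakery4->C2: 5 × 9 = 45
Total = 360 + 225 + 420 + 60 + 160 + 60 + 45 = 1330.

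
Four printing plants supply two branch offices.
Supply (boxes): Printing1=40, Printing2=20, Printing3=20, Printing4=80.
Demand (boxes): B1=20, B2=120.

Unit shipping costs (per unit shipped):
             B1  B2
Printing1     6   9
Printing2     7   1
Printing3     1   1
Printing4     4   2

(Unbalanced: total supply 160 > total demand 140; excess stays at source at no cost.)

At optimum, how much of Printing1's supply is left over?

20

An optimal plan:
  Printing1→B1: 20 × 6 = 120
  Printing2→B2: 20 × 1 = 20
  Printing3→B2: 20 × 1 = 20
  Printing4→B2: 80 × 2 = 160
Total cost = 320.
Printing1 ships 20 of its 40, leaving 20.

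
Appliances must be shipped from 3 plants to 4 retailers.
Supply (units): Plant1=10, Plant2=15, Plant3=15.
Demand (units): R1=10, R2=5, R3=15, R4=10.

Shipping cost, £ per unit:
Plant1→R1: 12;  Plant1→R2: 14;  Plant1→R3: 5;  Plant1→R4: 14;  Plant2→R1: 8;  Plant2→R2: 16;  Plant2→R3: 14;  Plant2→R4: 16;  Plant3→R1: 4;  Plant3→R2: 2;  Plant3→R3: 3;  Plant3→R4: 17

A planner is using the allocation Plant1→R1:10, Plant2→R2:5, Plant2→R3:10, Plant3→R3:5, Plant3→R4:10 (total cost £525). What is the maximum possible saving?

230

Current plan cost = 10·12 + 5·16 + 10·14 + 5·3 + 10·17 = £525.
Optimal plan:
  Plant1 to R3: 5 × £5 = £25
  Plant1 to R4: 5 × £14 = £70
  Plant2 to R1: 10 × £8 = £80
  Plant2 to R4: 5 × £16 = £80
  Plant3 to R2: 5 × £2 = £10
  Plant3 to R3: 10 × £3 = £30
Optimal cost = £295.
Saving = 525 − 295 = £230.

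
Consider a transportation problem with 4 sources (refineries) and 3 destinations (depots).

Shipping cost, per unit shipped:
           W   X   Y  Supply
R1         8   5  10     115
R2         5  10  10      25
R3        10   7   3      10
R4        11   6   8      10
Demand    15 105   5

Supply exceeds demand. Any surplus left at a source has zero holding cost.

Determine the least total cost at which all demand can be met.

615

An optimal shipping plan:
  R1→X: 105 × 5 = 525
  R2→W: 15 × 5 = 75
  R3→Y: 5 × 3 = 15
Total = 525 + 75 + 15 = 615.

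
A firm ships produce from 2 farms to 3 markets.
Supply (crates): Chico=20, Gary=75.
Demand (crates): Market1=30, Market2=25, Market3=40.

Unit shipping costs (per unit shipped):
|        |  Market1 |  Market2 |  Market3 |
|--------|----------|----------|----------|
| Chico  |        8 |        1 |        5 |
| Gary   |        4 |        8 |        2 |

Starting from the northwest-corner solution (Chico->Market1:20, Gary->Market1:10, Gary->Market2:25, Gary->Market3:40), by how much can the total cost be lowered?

Current plan cost = 20·8 + 10·4 + 25·8 + 40·2 = 480.
Optimal plan:
  Chico–Market2: 20 × 1 = 20
  Gary–Market1: 30 × 4 = 120
  Gary–Market2: 5 × 8 = 40
  Gary–Market3: 40 × 2 = 80
Optimal cost = 260.
Saving = 480 − 260 = 220.

220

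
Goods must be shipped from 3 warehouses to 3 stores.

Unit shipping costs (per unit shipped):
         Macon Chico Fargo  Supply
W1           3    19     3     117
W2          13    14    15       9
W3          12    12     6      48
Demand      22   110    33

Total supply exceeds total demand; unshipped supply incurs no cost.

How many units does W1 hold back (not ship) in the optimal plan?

9

Minimum-cost shipments:
  W1 to Macon: 22 × 3 = 66
  W1 to Chico: 53 × 19 = 1007
  W1 to Fargo: 33 × 3 = 99
  W2 to Chico: 9 × 14 = 126
  W3 to Chico: 48 × 12 = 576
Total cost = 1874.
W1 ships 108 of its 117, leaving 9.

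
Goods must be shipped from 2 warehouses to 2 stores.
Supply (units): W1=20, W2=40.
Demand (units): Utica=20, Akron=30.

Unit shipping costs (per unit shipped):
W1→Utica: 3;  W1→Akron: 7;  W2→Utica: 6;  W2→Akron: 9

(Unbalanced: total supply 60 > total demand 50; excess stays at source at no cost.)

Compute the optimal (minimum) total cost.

Optimal allocation:
  W1→Utica: 20 × 3 = 60
  W2→Akron: 30 × 9 = 270
Total = 60 + 270 = 330.
(Supply check: W1 ships 20; W2 ships 30.)

330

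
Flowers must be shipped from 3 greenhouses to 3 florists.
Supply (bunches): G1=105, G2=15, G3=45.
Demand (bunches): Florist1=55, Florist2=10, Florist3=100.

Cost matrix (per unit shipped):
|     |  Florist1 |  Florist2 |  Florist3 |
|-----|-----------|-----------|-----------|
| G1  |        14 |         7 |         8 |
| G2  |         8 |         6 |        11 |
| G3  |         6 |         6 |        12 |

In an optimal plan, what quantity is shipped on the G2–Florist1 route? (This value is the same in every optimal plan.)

Optimal shipments:
  G1 to Florist2: 5 bunches
  G1 to Florist3: 100 bunches
  G2 to Florist1: 10 bunches
  G2 to Florist2: 5 bunches
  G3 to Florist1: 45 bunches
Total cost = 1215.
So G2→Florist1 carries 10 bunches.

10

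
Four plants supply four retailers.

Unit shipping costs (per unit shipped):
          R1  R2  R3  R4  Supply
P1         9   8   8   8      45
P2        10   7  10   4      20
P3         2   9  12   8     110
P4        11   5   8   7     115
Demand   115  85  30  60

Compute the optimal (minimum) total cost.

1300

One minimum-cost allocation:
  P1–R1: 5 units
  P1–R3: 30 units
  P1–R4: 10 units
  P2–R4: 20 units
  P3–R1: 110 units
  P4–R2: 85 units
  P4–R4: 30 units
Total cost = 1300.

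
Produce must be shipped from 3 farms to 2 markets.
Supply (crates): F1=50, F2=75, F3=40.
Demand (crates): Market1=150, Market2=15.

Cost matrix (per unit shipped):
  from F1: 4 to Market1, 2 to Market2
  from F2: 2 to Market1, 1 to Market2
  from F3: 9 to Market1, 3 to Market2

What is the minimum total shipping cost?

620

A cheapest plan:
  F1 to Market1: 50 × 4 = 200
  F2 to Market1: 75 × 2 = 150
  F3 to Market1: 25 × 9 = 225
  F3 to Market2: 15 × 3 = 45
Total = 200 + 150 + 225 + 45 = 620.
(Supply check: F1 ships 50; F2 ships 75; F3 ships 40.)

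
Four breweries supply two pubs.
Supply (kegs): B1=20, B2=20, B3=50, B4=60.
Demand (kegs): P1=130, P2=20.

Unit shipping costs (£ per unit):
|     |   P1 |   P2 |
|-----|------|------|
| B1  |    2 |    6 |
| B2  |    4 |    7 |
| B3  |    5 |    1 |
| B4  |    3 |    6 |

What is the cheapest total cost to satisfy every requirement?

470

Optimal allocation:
  B1->P1: 20 × £2 = £40
  B2->P1: 20 × £4 = £80
  B3->P1: 30 × £5 = £150
  B3->P2: 20 × £1 = £20
  B4->P1: 60 × £3 = £180
Total = 40 + 80 + 150 + 20 + 180 = £470.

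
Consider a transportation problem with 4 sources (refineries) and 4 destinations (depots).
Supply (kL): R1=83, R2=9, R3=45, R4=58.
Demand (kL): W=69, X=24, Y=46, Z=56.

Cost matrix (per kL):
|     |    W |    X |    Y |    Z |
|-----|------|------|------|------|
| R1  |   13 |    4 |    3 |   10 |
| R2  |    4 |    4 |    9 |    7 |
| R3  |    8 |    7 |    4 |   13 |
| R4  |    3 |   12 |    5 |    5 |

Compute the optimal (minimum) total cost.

An optimal shipping plan:
  R1–X: 24 × 4 = 96
  R1–Y: 46 × 3 = 138
  R1–Z: 13 × 10 = 130
  R2–W: 9 × 4 = 36
  R3–W: 45 × 8 = 360
  R4–W: 15 × 3 = 45
  R4–Z: 43 × 5 = 215
Total = 96 + 138 + 130 + 36 + 360 + 45 + 215 = 1020.

1020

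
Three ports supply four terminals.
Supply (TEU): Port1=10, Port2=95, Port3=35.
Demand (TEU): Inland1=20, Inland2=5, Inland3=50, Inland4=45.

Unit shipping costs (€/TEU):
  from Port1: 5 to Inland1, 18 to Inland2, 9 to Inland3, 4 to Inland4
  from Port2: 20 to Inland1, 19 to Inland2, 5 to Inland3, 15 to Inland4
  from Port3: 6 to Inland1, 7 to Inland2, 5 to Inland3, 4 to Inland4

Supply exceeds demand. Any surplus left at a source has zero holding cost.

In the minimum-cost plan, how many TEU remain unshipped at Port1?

0

Minimum-cost shipments:
  Port1 to Inland1: 10 × €5 = €50
  Port2 to Inland3: 50 × €5 = €250
  Port2 to Inland4: 25 × €15 = €375
  Port3 to Inland1: 10 × €6 = €60
  Port3 to Inland2: 5 × €7 = €35
  Port3 to Inland4: 20 × €4 = €80
Total cost = €850.
Port1 ships 10 of its 10, leaving 0.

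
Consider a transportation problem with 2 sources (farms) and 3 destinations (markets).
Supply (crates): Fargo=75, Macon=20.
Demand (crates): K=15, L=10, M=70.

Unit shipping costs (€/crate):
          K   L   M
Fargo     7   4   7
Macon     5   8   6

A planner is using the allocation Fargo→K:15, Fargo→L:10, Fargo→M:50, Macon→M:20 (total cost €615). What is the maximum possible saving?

15

Current plan cost = 15·7 + 10·4 + 50·7 + 20·6 = €615.
Optimal plan:
  Fargo–L: 10 crates
  Fargo–M: 65 crates
  Macon–K: 15 crates
  Macon–M: 5 crates
Optimal cost = €600.
Saving = 615 − 600 = €15.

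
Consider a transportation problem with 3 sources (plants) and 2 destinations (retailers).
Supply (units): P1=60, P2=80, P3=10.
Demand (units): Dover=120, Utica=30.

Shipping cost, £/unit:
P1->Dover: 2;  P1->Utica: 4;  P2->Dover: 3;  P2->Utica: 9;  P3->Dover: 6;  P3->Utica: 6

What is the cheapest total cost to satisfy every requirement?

A cheapest plan:
  P1–Dover: 40 × £2 = £80
  P1–Utica: 20 × £4 = £80
  P2–Dover: 80 × £3 = £240
  P3–Utica: 10 × £6 = £60
Total = 80 + 80 + 240 + 60 = £460.

460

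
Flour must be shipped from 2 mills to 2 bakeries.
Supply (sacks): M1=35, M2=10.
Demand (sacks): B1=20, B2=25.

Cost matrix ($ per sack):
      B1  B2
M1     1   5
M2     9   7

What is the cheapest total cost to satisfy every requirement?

Optimal allocation:
  M1–B1: 20 sacks
  M1–B2: 15 sacks
  M2–B2: 10 sacks
Total cost = $165.
(Supply check: M1 ships 35; M2 ships 10.)

165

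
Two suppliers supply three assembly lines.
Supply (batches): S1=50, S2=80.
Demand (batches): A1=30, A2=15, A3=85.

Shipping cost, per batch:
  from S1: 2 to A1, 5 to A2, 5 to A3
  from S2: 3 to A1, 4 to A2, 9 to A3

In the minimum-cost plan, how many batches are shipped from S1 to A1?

The minimum-cost plan:
  S1 to A3: 50 batches
  S2 to A1: 30 batches
  S2 to A2: 15 batches
  S2 to A3: 35 batches
Total cost = 715.
The route S1→A1 is not used.

0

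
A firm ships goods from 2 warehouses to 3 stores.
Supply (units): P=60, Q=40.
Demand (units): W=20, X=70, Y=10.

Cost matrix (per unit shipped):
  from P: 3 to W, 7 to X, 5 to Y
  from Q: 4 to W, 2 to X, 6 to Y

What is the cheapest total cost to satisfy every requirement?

400

Optimal allocation:
  P→W: 20 × 3 = 60
  P→X: 30 × 7 = 210
  P→Y: 10 × 5 = 50
  Q→X: 40 × 2 = 80
Total = 60 + 210 + 50 + 80 = 400.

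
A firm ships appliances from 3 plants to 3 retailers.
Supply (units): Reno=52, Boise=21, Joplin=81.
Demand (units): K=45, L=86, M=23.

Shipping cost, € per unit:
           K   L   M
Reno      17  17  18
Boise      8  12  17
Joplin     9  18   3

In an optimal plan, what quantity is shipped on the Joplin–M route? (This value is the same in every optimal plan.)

23

Optimal shipments:
  Reno->L: 52 × €17 = €884
  Boise->L: 21 × €12 = €252
  Joplin->K: 45 × €9 = €405
  Joplin->L: 13 × €18 = €234
  Joplin->M: 23 × €3 = €69
Total cost = €1844.
So Joplin→M carries 23 units.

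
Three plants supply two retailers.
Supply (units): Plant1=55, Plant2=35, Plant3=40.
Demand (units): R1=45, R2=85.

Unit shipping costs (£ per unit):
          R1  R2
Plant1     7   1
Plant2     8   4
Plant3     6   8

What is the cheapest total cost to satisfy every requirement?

455

Optimal allocation:
  Plant1→R2: 55 × £1 = £55
  Plant2→R1: 5 × £8 = £40
  Plant2→R2: 30 × £4 = £120
  Plant3→R1: 40 × £6 = £240
Total = 55 + 40 + 120 + 240 = £455.
(Supply check: Plant1 ships 55; Plant2 ships 35; Plant3 ships 40.)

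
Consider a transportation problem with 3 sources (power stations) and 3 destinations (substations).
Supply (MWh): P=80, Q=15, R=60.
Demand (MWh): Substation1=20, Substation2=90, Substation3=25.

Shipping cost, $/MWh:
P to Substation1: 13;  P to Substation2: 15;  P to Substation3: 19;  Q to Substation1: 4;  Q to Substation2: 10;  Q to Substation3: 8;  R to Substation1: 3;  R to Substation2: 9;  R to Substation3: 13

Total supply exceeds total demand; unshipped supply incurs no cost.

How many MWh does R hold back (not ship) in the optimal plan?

An optimal plan:
  P→Substation2: 60 × $15 = $900
  Q→Substation3: 15 × $8 = $120
  R→Substation1: 20 × $3 = $60
  R→Substation2: 30 × $9 = $270
  R→Substation3: 10 × $13 = $130
Total cost = $1480.
R ships 60 of its 60, leaving 0.

0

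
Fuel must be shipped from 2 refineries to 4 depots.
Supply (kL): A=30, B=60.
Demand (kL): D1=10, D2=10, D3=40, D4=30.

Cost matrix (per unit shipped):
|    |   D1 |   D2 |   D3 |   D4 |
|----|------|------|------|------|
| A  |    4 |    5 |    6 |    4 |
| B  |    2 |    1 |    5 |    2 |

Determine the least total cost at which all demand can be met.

One minimum-cost allocation:
  A->D3: 30 kL
  B->D1: 10 kL
  B->D2: 10 kL
  B->D3: 10 kL
  B->D4: 30 kL
Total cost = 320.
(Supply check: A ships 30; B ships 60.)

320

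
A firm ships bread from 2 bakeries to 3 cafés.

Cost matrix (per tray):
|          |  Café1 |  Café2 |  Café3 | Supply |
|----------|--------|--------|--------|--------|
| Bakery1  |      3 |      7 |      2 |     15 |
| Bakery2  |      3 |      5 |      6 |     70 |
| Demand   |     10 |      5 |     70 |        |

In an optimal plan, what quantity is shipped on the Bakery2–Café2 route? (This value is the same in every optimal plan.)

5

The minimum-cost plan:
  Bakery1–Café3: 15 × 2 = 30
  Bakery2–Café1: 10 × 3 = 30
  Bakery2–Café2: 5 × 5 = 25
  Bakery2–Café3: 55 × 6 = 330
Total cost = 415.
So Bakery2→Café2 carries 5 trays.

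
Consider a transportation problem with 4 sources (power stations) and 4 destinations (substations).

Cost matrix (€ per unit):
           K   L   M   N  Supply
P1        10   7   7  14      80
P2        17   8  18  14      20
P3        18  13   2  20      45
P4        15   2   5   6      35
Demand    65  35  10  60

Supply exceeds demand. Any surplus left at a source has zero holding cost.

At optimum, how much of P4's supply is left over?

0

Minimum-cost shipments:
  P1->K: 65 × €10 = €650
  P1->L: 10 × €7 = €70
  P1->N: 5 × €14 = €70
  P2->N: 20 × €14 = €280
  P3->L: 25 × €13 = €325
  P3->M: 10 × €2 = €20
  P4->N: 35 × €6 = €210
Total cost = €1625.
P4 ships 35 of its 35, leaving 0.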